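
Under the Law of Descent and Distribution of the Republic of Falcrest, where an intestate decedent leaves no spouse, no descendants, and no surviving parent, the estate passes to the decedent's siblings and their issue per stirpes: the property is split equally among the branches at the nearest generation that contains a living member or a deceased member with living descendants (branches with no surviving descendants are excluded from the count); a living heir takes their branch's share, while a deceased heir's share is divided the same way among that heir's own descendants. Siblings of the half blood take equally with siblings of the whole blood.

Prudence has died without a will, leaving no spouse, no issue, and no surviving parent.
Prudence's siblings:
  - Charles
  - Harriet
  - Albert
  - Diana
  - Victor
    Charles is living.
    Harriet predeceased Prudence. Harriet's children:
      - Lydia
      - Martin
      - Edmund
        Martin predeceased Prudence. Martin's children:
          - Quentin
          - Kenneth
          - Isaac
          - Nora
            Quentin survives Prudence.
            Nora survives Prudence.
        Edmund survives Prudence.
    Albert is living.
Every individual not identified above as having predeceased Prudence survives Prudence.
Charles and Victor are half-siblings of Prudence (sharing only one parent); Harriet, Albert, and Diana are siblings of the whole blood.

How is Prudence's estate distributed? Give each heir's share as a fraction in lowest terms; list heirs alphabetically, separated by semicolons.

No spouse, descendants, or parent survives, so the estate passes to Prudence's siblings per stirpes.
Half-blood and whole-blood siblings take equally under the stated rule.
The estate is divided into 5 equal shares of 1/5 among Charles, Harriet, Albert, Diana, Victor.
Charles is living and takes 1/5.
Harriet predeceased; the 1/5 allotted to Harriet's branch passes to Harriet's issue by representation.
The 1/5 is divided into 3 equal shares of 1/15 among Lydia, Martin, Edmund.
Lydia is living and takes 1/15.
Martin predeceased; the 1/15 allotted to Martin's branch passes to Martin's issue by representation.
The 1/15 is divided into 4 equal shares of 1/60 among Quentin, Kenneth, Isaac, Nora.
Quentin is living and takes 1/60.
Kenneth is living and takes 1/60.
Isaac is living and takes 1/60.
Nora is living and takes 1/60.
Edmund is living and takes 1/15.
Albert is living and takes 1/5.
Diana is living and takes 1/5.
Victor is living and takes 1/5.

Albert 1/5; Charles 1/5; Diana 1/5; Edmund 1/15; Isaac 1/60; Kenneth 1/60; Lydia 1/15; Nora 1/60; Quentin 1/60; Victor 1/5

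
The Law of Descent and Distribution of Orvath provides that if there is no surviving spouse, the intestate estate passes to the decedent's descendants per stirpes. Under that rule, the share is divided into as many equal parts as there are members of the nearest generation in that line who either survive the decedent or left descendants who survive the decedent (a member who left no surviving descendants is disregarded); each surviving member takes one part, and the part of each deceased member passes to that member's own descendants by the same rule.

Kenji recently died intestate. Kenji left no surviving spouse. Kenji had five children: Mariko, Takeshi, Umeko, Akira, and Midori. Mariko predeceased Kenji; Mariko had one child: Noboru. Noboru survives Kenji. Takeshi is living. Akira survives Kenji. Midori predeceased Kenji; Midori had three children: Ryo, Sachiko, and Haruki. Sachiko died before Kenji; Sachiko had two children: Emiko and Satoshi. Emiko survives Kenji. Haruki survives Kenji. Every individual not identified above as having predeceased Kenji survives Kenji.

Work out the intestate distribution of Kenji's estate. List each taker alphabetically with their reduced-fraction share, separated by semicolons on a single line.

Akira 1/5; Emiko 1/30; Haruki 1/15; Noboru 1/5; Ryo 1/15; Satoshi 1/30; Takeshi 1/5; Umeko 1/5

There is no surviving spouse, so the entire estate passes to Kenji's descendants per stirpes.
The estate is divided into 5 equal shares of 1/5 among Mariko, Takeshi, Umeko, Akira, Midori.
Mariko predeceased; the 1/5 allotted to Mariko's branch passes to Mariko's issue by representation.
Noboru is the sole taker at this level and receives the full 1/5.
Takeshi is living and takes 1/5.
Umeko is living and takes 1/5.
Akira is living and takes 1/5.
Midori predeceased; the 1/5 allotted to Midori's branch passes to Midori's issue by representation.
The 1/5 is divided into 3 equal shares of 1/15 among Ryo, Sachiko, Haruki.
Ryo is living and takes 1/15.
Sachiko predeceased; the 1/15 allotted to Sachiko's branch passes to Sachiko's issue by representation.
The 1/15 is divided into 2 equal shares of 1/30 among Emiko, Satoshi.
Emiko is living and takes 1/30.
Satoshi is living and takes 1/30.
Haruki is living and takes 1/15.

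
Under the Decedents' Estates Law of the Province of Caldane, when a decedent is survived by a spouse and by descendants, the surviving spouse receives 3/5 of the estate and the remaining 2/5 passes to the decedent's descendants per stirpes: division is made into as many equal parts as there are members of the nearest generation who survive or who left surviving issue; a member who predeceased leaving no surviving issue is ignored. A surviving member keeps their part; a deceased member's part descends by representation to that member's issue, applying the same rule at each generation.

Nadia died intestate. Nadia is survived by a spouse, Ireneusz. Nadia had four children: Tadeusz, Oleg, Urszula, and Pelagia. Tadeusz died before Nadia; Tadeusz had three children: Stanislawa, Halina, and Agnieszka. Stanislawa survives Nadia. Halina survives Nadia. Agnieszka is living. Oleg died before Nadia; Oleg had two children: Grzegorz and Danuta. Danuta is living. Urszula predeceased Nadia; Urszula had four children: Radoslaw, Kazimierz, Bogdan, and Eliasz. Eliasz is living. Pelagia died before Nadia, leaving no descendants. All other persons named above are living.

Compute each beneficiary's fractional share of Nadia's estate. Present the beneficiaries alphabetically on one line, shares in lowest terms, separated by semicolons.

Agnieszka 2/45; Bogdan 1/30; Danuta 1/15; Eliasz 1/30; Grzegorz 1/15; Halina 2/45; Ireneusz 3/5; Kazimierz 1/30; Radoslaw 1/30; Stanislawa 2/45

Ireneusz, as surviving spouse, takes 3/5.
The remaining 2/5 passes to Nadia's descendants per stirpes.
Pelagia left no surviving issue, so that branch lapses and is disregarded.
The 2/5 is divided into 3 equal shares of 2/15 among Tadeusz, Oleg, Urszula.
Tadeusz predeceased; the 2/15 allotted to Tadeusz's branch passes to Tadeusz's issue by representation.
The 2/15 is divided into 3 equal shares of 2/45 among Stanislawa, Halina, Agnieszka.
Stanislawa is living and takes 2/45.
Halina is living and takes 2/45.
Agnieszka is living and takes 2/45.
Oleg predeceased; the 2/15 allotted to Oleg's branch passes to Oleg's issue by representation.
The 2/15 is divided into 2 equal shares of 1/15 among Grzegorz, Danuta.
Grzegorz is living and takes 1/15.
Danuta is living and takes 1/15.
Urszula predeceased; the 2/15 allotted to Urszula's branch passes to Urszula's issue by representation.
The 2/15 is divided into 4 equal shares of 1/30 among Radoslaw, Kazimierz, Bogdan, Eliasz.
Radoslaw is living and takes 1/30.
Kazimierz is living and takes 1/30.
Bogdan is living and takes 1/30.
Eliasz is living and takes 1/30.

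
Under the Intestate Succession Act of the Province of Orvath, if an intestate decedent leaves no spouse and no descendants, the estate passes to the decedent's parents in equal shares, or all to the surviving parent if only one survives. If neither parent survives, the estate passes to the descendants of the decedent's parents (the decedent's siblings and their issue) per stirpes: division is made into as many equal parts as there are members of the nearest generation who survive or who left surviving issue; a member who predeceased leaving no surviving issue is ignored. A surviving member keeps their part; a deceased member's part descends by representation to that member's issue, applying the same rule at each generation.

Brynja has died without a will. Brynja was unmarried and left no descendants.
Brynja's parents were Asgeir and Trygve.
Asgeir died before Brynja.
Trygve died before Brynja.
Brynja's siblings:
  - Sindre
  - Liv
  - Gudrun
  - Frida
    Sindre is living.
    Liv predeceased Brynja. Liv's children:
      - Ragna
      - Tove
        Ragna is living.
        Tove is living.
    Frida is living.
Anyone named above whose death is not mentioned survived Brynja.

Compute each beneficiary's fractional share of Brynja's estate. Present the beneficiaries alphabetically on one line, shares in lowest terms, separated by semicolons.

Frida 1/4; Gudrun 1/4; Ragna 1/8; Sindre 1/4; Tove 1/8

Neither parent survives and there are no descendants, so the estate passes to Brynja's siblings and their issue per stirpes.
The estate is divided into 4 equal shares of 1/4 among Sindre, Liv, Gudrun, Frida.
Sindre is living and takes 1/4.
Liv predeceased; the 1/4 allotted to Liv's branch passes to Liv's issue by representation.
The 1/4 is divided into 2 equal shares of 1/8 among Ragna, Tove.
Ragna is living and takes 1/8.
Tove is living and takes 1/8.
Gudrun is living and takes 1/4.
Frida is living and takes 1/4.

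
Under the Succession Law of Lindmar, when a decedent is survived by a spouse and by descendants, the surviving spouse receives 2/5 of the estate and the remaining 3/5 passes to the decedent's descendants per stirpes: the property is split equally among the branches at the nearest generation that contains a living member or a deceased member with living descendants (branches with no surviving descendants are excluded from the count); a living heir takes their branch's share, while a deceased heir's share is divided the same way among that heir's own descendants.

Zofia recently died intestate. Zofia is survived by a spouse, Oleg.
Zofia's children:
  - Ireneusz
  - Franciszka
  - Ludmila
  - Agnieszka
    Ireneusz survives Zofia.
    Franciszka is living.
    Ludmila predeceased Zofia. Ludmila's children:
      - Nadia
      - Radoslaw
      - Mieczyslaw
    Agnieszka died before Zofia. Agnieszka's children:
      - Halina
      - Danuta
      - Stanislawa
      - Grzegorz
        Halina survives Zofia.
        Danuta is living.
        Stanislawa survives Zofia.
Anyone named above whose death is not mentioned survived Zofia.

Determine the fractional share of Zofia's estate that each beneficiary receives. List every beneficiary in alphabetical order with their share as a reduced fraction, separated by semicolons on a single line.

Oleg, as surviving spouse, takes 2/5.
The remaining 3/5 passes to Zofia's descendants per stirpes.
The 3/5 is divided into 4 equal shares of 3/20 among Ireneusz, Franciszka, Ludmila, Agnieszka.
Ireneusz is living and takes 3/20.
Franciszka is living and takes 3/20.
Ludmila predeceased; the 3/20 allotted to Ludmila's branch passes to Ludmila's issue by representation.
The 3/20 is divided into 3 equal shares of 1/20 among Nadia, Radoslaw, Mieczyslaw.
Nadia is living and takes 1/20.
Radoslaw is living and takes 1/20.
Mieczyslaw is living and takes 1/20.
Agnieszka predeceased; the 3/20 allotted to Agnieszka's branch passes to Agnieszka's issue by representation.
The 3/20 is divided into 4 equal shares of 3/80 among Halina, Danuta, Stanislawa, Grzegorz.
Halina is living and takes 3/80.
Danuta is living and takes 3/80.
Stanislawa is living and takes 3/80.
Grzegorz is living and takes 3/80.

Danuta 3/80; Franciszka 3/20; Grzegorz 3/80; Halina 3/80; Ireneusz 3/20; Mieczyslaw 1/20; Nadia 1/20; Oleg 2/5; Radoslaw 1/20; Stanislawa 3/80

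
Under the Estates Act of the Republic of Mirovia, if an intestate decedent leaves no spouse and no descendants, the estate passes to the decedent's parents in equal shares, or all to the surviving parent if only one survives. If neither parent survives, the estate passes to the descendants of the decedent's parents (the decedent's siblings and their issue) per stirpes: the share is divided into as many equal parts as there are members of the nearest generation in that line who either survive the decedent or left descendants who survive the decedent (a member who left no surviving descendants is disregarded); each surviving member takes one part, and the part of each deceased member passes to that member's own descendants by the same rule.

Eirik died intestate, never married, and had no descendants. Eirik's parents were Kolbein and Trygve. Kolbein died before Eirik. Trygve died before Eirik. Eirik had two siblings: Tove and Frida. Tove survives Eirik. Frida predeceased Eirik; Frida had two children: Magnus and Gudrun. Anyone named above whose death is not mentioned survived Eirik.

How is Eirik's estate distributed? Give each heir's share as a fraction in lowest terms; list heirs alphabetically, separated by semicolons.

Gudrun 1/4; Magnus 1/4; Tove 1/2

Neither parent survives and there are no descendants, so the estate passes to Eirik's siblings and their issue per stirpes.
The estate is divided into 2 equal shares of 1/2 among Tove, Frida.
Tove is living and takes 1/2.
Frida predeceased; the 1/2 allotted to Frida's branch passes to Frida's issue by representation.
The 1/2 is divided into 2 equal shares of 1/4 among Magnus, Gudrun.
Magnus is living and takes 1/4.
Gudrun is living and takes 1/4.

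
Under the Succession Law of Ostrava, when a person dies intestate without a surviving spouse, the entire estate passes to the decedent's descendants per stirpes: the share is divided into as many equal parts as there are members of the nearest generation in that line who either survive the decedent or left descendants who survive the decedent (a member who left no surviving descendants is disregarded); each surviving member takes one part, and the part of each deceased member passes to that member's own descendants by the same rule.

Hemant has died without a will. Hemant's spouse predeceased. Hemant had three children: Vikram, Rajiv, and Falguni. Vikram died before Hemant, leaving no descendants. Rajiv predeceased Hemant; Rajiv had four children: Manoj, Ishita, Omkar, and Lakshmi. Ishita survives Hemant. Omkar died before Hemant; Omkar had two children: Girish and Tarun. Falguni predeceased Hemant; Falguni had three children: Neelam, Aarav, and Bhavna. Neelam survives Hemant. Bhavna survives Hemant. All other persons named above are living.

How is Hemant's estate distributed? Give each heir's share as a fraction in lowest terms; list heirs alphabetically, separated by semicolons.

Aarav 1/6; Bhavna 1/6; Girish 1/16; Ishita 1/8; Lakshmi 1/8; Manoj 1/8; Neelam 1/6; Tarun 1/16

There is no surviving spouse, so the entire estate passes to Hemant's descendants per stirpes.
Vikram left no surviving issue, so that branch lapses and is disregarded.
The estate is divided into 2 equal shares of 1/2 among Rajiv, Falguni.
Rajiv predeceased; the 1/2 allotted to Rajiv's branch passes to Rajiv's issue by representation.
The 1/2 is divided into 4 equal shares of 1/8 among Manoj, Ishita, Omkar, Lakshmi.
Manoj is living and takes 1/8.
Ishita is living and takes 1/8.
Omkar predeceased; the 1/8 allotted to Omkar's branch passes to Omkar's issue by representation.
The 1/8 is divided into 2 equal shares of 1/16 among Girish, Tarun.
Girish is living and takes 1/16.
Tarun is living and takes 1/16.
Lakshmi is living and takes 1/8.
Falguni predeceased; the 1/2 allotted to Falguni's branch passes to Falguni's issue by representation.
The 1/2 is divided into 3 equal shares of 1/6 among Neelam, Aarav, Bhavna.
Neelam is living and takes 1/6.
Aarav is living and takes 1/6.
Bhavna is living and takes 1/6.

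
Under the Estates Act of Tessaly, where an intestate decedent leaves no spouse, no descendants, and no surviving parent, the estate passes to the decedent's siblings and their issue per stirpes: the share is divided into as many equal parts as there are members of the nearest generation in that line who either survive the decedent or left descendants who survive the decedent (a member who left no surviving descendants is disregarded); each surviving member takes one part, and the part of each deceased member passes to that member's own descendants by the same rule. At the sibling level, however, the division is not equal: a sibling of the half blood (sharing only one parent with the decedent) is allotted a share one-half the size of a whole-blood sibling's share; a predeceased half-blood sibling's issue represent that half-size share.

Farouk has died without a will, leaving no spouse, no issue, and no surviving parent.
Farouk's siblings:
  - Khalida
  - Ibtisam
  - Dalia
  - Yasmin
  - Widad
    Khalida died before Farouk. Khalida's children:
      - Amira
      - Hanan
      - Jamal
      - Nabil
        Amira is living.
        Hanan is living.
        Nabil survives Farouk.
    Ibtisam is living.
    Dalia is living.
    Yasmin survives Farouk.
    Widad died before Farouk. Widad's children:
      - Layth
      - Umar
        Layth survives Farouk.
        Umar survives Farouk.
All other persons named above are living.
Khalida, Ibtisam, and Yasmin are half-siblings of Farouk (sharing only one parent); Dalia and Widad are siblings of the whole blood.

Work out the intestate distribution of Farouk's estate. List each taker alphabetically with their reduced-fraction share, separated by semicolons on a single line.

Amira 1/28; Dalia 2/7; Hanan 1/28; Ibtisam 1/7; Jamal 1/28; Layth 1/7; Nabil 1/28; Umar 1/7; Yasmin 1/7

No spouse, descendants, or parent survives, so the estate passes to Farouk's siblings per stirpes.
Half-blood siblings count for one-half the weight of whole-blood siblings at the initial division.
Dividing 1 in proportion to weights (total weight 7/2): Khalida (weight 1/2) → 1/7; Ibtisam (weight 1/2) → 1/7; Dalia (weight 1) → 2/7; Yasmin (weight 1/2) → 1/7; Widad (weight 1) → 2/7.
Khalida predeceased; the 1/7 allotted to Khalida's branch passes to Khalida's issue by representation.
The 1/7 is divided into 4 equal shares of 1/28 among Amira, Hanan, Jamal, Nabil.
Amira is living and takes 1/28.
Hanan is living and takes 1/28.
Jamal is living and takes 1/28.
Nabil is living and takes 1/28.
Ibtisam is living and takes 1/7.
Dalia is living and takes 2/7.
Yasmin is living and takes 1/7.
Widad predeceased; the 2/7 allotted to Widad's branch passes to Widad's issue by representation.
The 2/7 is divided into 2 equal shares of 1/7 among Layth, Umar.
Layth is living and takes 1/7.
Umar is living and takes 1/7.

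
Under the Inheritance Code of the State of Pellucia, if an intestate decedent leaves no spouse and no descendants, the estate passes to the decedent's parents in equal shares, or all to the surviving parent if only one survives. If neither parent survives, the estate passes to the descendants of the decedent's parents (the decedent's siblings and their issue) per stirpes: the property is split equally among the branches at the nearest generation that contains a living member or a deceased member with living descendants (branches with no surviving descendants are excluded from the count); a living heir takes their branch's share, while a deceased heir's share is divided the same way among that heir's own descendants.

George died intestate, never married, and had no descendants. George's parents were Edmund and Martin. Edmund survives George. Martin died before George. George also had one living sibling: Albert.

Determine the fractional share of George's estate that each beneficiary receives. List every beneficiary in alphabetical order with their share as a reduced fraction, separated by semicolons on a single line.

Edmund 1

Only one parent, Edmund, survives, so Edmund takes the entire estate. The siblings take nothing because a surviving parent has priority.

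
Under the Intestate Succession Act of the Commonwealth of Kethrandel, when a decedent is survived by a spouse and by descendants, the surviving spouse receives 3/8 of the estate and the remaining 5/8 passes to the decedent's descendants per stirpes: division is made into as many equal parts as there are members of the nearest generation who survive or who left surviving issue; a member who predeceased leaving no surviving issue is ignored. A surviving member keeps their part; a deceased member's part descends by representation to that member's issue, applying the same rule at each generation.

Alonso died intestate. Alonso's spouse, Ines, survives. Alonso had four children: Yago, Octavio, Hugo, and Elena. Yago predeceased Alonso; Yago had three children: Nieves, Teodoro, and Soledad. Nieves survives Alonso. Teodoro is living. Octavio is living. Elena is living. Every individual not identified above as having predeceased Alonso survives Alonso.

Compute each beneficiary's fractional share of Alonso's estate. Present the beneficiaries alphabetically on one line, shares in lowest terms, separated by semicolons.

Ines, as surviving spouse, takes 3/8.
The remaining 5/8 passes to Alonso's descendants per stirpes.
The 5/8 is divided into 4 equal shares of 5/32 among Yago, Octavio, Hugo, Elena.
Yago predeceased; the 5/32 allotted to Yago's branch passes to Yago's issue by representation.
The 5/32 is divided into 3 equal shares of 5/96 among Nieves, Teodoro, Soledad.
Nieves is living and takes 5/96.
Teodoro is living and takes 5/96.
Soledad is living and takes 5/96.
Octavio is living and takes 5/32.
Hugo is living and takes 5/32.
Elena is living and takes 5/32.

Elena 5/32; Hugo 5/32; Ines 3/8; Nieves 5/96; Octavio 5/32; Soledad 5/96; Teodoro 5/96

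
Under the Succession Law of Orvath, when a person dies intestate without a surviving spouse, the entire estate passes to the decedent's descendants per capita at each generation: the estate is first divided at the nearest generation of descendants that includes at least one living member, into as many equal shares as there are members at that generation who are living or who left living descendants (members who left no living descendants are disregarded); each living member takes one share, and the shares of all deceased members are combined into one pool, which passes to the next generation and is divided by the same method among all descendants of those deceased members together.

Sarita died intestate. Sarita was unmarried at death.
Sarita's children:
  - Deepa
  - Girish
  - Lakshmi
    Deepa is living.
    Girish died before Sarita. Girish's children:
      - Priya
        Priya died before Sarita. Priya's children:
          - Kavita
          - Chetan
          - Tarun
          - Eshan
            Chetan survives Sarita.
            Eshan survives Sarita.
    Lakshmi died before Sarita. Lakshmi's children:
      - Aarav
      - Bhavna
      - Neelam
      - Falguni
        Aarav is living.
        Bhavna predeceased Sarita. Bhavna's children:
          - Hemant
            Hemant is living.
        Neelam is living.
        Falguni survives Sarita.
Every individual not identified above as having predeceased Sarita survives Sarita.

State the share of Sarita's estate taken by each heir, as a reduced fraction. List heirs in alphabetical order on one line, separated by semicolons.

Aarav 2/15; Chetan 4/75; Deepa 1/3; Eshan 4/75; Falguni 2/15; Hemant 4/75; Kavita 4/75; Neelam 2/15; Tarun 4/75

There is no surviving spouse, so the entire estate passes to Sarita's descendants per capita at each generation.
At generation 1 (Deepa, Girish, Lakshmi) there are 3 shares of (1)/3 = 1/3 each.
Living: Deepa — each takes 1/3.
Deceased: Girish and Lakshmi. Their combined 2/3 is pooled and carried to generation 2.
At generation 2 (Priya, Aarav, Bhavna, Neelam, Falguni) there are 5 shares of (2/3)/5 = 2/15 each.
Living: Aarav, Neelam, and Falguni — each takes 2/15.
Deceased: Priya and Bhavna. Their combined 4/15 is pooled and carried to generation 3.
At generation 3 (Kavita, Chetan, Tarun, Eshan, Hemant) there are 5 shares of (4/15)/5 = 4/75 each.
Living: Kavita, Chetan, Tarun, Eshan, and Hemant — each takes 4/75.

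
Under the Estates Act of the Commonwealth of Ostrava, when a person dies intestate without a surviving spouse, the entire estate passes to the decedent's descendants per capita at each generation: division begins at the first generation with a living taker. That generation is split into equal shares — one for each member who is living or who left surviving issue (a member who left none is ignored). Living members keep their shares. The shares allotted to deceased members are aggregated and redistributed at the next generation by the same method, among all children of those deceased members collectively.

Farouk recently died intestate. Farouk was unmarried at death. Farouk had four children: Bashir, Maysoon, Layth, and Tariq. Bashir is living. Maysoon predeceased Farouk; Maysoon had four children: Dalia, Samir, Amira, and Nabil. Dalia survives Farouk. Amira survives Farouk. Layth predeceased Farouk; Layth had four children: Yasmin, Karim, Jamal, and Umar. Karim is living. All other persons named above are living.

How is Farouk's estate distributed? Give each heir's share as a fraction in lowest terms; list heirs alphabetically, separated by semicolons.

There is no surviving spouse, so the entire estate passes to Farouk's descendants per capita at each generation.
At generation 1 (Bashir, Maysoon, Layth, Tariq) there are 4 shares of (1)/4 = 1/4 each.
Living: Bashir and Tariq — each takes 1/4.
Deceased: Maysoon and Layth. Their combined 1/2 is pooled and carried to generation 2.
At generation 2 (Dalia, Samir, Amira, Nabil, Yasmin, Karim, Jamal, Umar) there are 8 shares of (1/2)/8 = 1/16 each.
Living: Dalia, Samir, Amira, Nabil, Yasmin, Karim, Jamal, and Umar — each takes 1/16.

Amira 1/16; Bashir 1/4; Dalia 1/16; Jamal 1/16; Karim 1/16; Nabil 1/16; Samir 1/16; Tariq 1/4; Umar 1/16; Yasmin 1/16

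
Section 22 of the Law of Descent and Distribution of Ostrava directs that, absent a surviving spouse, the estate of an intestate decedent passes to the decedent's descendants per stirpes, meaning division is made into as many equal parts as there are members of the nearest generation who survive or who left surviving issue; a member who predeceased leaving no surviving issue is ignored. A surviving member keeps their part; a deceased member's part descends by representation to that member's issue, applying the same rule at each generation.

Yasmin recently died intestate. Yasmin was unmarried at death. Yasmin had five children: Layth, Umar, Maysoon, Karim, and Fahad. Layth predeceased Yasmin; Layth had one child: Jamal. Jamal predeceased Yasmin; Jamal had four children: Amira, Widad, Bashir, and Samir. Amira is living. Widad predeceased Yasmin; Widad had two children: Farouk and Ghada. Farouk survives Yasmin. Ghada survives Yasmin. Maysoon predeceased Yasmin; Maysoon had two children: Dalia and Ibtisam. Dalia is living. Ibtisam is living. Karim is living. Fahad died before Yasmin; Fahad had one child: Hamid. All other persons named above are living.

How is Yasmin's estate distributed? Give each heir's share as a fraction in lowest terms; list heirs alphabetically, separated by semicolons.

Amira 1/20; Bashir 1/20; Dalia 1/10; Farouk 1/40; Ghada 1/40; Hamid 1/5; Ibtisam 1/10; Karim 1/5; Samir 1/20; Umar 1/5

There is no surviving spouse, so the entire estate passes to Yasmin's descendants per stirpes.
The estate is divided into 5 equal shares of 1/5 among Layth, Umar, Maysoon, Karim, Fahad.
Layth predeceased; the 1/5 allotted to Layth's branch passes to Layth's issue by representation.
Jamal's line is the sole branch at this level, so the full 1/5 passes to Jamal's issue by representation.
The 1/5 is divided into 4 equal shares of 1/20 among Amira, Widad, Bashir, Samir.
Amira is living and takes 1/20.
Widad predeceased; the 1/20 allotted to Widad's branch passes to Widad's issue by representation.
The 1/20 is divided into 2 equal shares of 1/40 among Farouk, Ghada.
Farouk is living and takes 1/40.
Ghada is living and takes 1/40.
Bashir is living and takes 1/20.
Samir is living and takes 1/20.
Umar is living and takes 1/5.
Maysoon predeceased; the 1/5 allotted to Maysoon's branch passes to Maysoon's issue by representation.
The 1/5 is divided into 2 equal shares of 1/10 among Dalia, Ibtisam.
Dalia is living and takes 1/10.
Ibtisam is living and takes 1/10.
Karim is living and takes 1/5.
Fahad predeceased; the 1/5 allotted to Fahad's branch passes to Fahad's issue by representation.
Hamid is the sole taker at this level and receives the full 1/5.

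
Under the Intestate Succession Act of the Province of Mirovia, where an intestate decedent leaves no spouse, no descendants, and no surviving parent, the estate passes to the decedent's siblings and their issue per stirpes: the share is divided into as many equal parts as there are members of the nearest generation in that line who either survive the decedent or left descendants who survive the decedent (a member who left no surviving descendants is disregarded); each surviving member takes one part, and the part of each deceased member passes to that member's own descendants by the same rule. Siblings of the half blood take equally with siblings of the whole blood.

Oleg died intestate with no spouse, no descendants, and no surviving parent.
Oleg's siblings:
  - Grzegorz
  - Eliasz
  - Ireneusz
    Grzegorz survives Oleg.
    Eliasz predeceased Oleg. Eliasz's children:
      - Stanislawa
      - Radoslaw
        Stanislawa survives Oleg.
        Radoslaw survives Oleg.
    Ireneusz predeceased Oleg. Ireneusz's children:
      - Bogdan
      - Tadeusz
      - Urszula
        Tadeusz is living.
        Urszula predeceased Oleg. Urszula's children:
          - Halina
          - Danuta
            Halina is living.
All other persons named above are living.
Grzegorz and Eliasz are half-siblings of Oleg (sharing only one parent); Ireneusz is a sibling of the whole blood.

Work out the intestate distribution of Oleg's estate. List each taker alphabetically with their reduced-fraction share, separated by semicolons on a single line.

Bogdan 1/9; Danuta 1/18; Grzegorz 1/3; Halina 1/18; Radoslaw 1/6; Stanislawa 1/6; Tadeusz 1/9

No spouse, descendants, or parent survives, so the estate passes to Oleg's siblings per stirpes.
Half-blood and whole-blood siblings take equally under the stated rule.
The estate is divided into 3 equal shares of 1/3 among Grzegorz, Eliasz, Ireneusz.
Grzegorz is living and takes 1/3.
Eliasz predeceased; the 1/3 allotted to Eliasz's branch passes to Eliasz's issue by representation.
The 1/3 is divided into 2 equal shares of 1/6 among Stanislawa, Radoslaw.
Stanislawa is living and takes 1/6.
Radoslaw is living and takes 1/6.
Ireneusz predeceased; the 1/3 allotted to Ireneusz's branch passes to Ireneusz's issue by representation.
The 1/3 is divided into 3 equal shares of 1/9 among Bogdan, Tadeusz, Urszula.
Bogdan is living and takes 1/9.
Tadeusz is living and takes 1/9.
Urszula predeceased; the 1/9 allotted to Urszula's branch passes to Urszula's issue by representation.
The 1/9 is divided into 2 equal shares of 1/18 among Halina, Danuta.
Halina is living and takes 1/18.
Danuta is living and takes 1/18.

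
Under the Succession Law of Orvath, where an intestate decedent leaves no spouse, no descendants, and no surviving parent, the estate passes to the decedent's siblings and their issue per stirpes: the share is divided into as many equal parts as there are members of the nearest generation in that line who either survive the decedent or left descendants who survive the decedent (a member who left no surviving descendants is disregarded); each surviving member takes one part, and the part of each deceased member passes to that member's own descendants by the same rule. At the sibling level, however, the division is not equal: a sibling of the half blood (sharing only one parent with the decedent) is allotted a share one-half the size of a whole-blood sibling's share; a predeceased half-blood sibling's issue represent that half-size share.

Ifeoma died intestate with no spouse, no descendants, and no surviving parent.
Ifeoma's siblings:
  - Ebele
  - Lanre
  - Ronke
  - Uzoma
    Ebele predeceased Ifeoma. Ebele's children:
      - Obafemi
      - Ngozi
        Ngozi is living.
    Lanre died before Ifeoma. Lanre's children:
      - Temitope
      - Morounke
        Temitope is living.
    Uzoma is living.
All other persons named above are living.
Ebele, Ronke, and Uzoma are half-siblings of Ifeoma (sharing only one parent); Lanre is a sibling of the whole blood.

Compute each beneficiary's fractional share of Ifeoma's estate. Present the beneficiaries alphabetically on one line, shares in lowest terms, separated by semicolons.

No spouse, descendants, or parent survives, so the estate passes to Ifeoma's siblings per stirpes.
Half-blood siblings count for one-half the weight of whole-blood siblings at the initial division.
Dividing 1 in proportion to weights (total weight 5/2): Ebele (weight 1/2) → 1/5; Lanre (weight 1) → 2/5; Ronke (weight 1/2) → 1/5; Uzoma (weight 1/2) → 1/5.
Ebele predeceased; the 1/5 allotted to Ebele's branch passes to Ebele's issue by representation.
The 1/5 is divided into 2 equal shares of 1/10 among Obafemi, Ngozi.
Obafemi is living and takes 1/10.
Ngozi is living and takes 1/10.
Lanre predeceased; the 2/5 allotted to Lanre's branch passes to Lanre's issue by representation.
The 2/5 is divided into 2 equal shares of 1/5 among Temitope, Morounke.
Temitope is living and takes 1/5.
Morounke is living and takes 1/5.
Ronke is living and takes 1/5.
Uzoma is living and takes 1/5.

Morounke 1/5; Ngozi 1/10; Obafemi 1/10; Ronke 1/5; Temitope 1/5; Uzoma 1/5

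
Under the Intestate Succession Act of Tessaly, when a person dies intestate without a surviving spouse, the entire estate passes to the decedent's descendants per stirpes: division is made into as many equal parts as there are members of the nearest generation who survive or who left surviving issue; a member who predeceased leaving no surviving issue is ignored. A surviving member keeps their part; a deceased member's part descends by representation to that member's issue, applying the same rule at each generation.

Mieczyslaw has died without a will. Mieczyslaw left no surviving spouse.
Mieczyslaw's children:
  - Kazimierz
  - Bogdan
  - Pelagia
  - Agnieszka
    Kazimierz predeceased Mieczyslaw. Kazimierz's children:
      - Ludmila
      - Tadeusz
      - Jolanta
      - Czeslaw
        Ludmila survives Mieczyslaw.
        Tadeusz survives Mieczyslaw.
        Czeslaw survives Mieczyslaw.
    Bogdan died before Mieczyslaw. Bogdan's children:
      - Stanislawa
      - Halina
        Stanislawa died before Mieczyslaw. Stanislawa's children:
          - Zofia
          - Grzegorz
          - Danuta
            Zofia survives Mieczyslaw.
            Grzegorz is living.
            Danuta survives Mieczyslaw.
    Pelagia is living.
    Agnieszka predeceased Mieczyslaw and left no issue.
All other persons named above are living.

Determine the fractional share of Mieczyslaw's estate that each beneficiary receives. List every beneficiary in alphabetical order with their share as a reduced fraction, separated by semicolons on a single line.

Czeslaw 1/12; Danuta 1/18; Grzegorz 1/18; Halina 1/6; Jolanta 1/12; Ludmila 1/12; Pelagia 1/3; Tadeusz 1/12; Zofia 1/18

There is no surviving spouse, so the entire estate passes to Mieczyslaw's descendants per stirpes.
Agnieszka left no surviving issue, so that branch lapses and is disregarded.
The estate is divided into 3 equal shares of 1/3 among Kazimierz, Bogdan, Pelagia.
Kazimierz predeceased; the 1/3 allotted to Kazimierz's branch passes to Kazimierz's issue by representation.
The 1/3 is divided into 4 equal shares of 1/12 among Ludmila, Tadeusz, Jolanta, Czeslaw.
Ludmila is living and takes 1/12.
Tadeusz is living and takes 1/12.
Jolanta is living and takes 1/12.
Czeslaw is living and takes 1/12.
Bogdan predeceased; the 1/3 allotted to Bogdan's branch passes to Bogdan's issue by representation.
The 1/3 is divided into 2 equal shares of 1/6 among Stanislawa, Halina.
Stanislawa predeceased; the 1/6 allotted to Stanislawa's branch passes to Stanislawa's issue by representation.
The 1/6 is divided into 3 equal shares of 1/18 among Zofia, Grzegorz, Danuta.
Zofia is living and takes 1/18.
Grzegorz is living and takes 1/18.
Danuta is living and takes 1/18.
Halina is living and takes 1/6.
Pelagia is living and takes 1/3.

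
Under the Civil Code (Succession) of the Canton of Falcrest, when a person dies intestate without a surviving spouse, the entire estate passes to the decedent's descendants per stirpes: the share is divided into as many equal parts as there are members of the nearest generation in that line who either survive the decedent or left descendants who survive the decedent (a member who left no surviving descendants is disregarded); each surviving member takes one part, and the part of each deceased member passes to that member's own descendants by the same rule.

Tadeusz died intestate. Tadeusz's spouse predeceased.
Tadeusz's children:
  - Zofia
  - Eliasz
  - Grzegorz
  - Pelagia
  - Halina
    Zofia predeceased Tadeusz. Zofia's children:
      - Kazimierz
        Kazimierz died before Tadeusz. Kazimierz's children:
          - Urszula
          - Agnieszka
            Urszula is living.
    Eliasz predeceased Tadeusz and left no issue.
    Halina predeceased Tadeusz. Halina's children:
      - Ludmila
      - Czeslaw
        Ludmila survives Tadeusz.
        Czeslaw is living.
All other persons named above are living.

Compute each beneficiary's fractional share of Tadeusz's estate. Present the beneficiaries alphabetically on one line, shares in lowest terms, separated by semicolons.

Agnieszka 1/8; Czeslaw 1/8; Grzegorz 1/4; Ludmila 1/8; Pelagia 1/4; Urszula 1/8

There is no surviving spouse, so the entire estate passes to Tadeusz's descendants per stirpes.
Eliasz left no surviving issue, so that branch lapses and is disregarded.
The estate is divided into 4 equal shares of 1/4 among Zofia, Grzegorz, Pelagia, Halina.
Zofia predeceased; the 1/4 allotted to Zofia's branch passes to Zofia's issue by representation.
Kazimierz's line is the sole branch at this level, so the full 1/4 passes to Kazimierz's issue by representation.
The 1/4 is divided into 2 equal shares of 1/8 among Urszula, Agnieszka.
Urszula is living and takes 1/8.
Agnieszka is living and takes 1/8.
Grzegorz is living and takes 1/4.
Pelagia is living and takes 1/4.
Halina predeceased; the 1/4 allotted to Halina's branch passes to Halina's issue by representation.
The 1/4 is divided into 2 equal shares of 1/8 among Ludmila, Czeslaw.
Ludmila is living and takes 1/8.
Czeslaw is living and takes 1/8.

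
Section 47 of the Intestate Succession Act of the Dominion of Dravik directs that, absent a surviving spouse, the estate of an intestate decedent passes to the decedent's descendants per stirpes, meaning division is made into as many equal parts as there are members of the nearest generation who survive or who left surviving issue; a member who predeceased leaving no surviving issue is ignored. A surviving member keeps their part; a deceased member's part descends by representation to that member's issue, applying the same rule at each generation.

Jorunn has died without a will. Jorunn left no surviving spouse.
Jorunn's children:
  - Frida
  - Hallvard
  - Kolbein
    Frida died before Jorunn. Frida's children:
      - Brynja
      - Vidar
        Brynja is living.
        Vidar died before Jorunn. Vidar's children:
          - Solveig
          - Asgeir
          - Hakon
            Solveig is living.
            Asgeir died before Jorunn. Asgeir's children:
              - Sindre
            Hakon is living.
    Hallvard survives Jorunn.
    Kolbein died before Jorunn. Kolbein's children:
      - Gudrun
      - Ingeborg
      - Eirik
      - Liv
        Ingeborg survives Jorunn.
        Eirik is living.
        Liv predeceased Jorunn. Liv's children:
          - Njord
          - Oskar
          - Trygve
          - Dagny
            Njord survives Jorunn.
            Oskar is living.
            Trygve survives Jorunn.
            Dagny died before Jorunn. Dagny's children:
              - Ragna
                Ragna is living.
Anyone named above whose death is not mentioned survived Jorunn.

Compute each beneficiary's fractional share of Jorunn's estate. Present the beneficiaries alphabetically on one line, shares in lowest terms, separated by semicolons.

Brynja 1/6; Eirik 1/12; Gudrun 1/12; Hakon 1/18; Hallvard 1/3; Ingeborg 1/12; Njord 1/48; Oskar 1/48; Ragna 1/48; Sindre 1/18; Solveig 1/18; Trygve 1/48

There is no surviving spouse, so the entire estate passes to Jorunn's descendants per stirpes.
The estate is divided into 3 equal shares of 1/3 among Frida, Hallvard, Kolbein.
Frida predeceased; the 1/3 allotted to Frida's branch passes to Frida's issue by representation.
The 1/3 is divided into 2 equal shares of 1/6 among Brynja, Vidar.
Brynja is living and takes 1/6.
Vidar predeceased; the 1/6 allotted to Vidar's branch passes to Vidar's issue by representation.
The 1/6 is divided into 3 equal shares of 1/18 among Solveig, Asgeir, Hakon.
Solveig is living and takes 1/18.
Asgeir predeceased; the 1/18 allotted to Asgeir's branch passes to Asgeir's issue by representation.
Sindre is the sole taker at this level and receives the full 1/18.
Hakon is living and takes 1/18.
Hallvard is living and takes 1/3.
Kolbein predeceased; the 1/3 allotted to Kolbein's branch passes to Kolbein's issue by representation.
The 1/3 is divided into 4 equal shares of 1/12 among Gudrun, Ingeborg, Eirik, Liv.
Gudrun is living and takes 1/12.
Ingeborg is living and takes 1/12.
Eirik is living and takes 1/12.
Liv predeceased; the 1/12 allotted to Liv's branch passes to Liv's issue by representation.
The 1/12 is divided into 4 equal shares of 1/48 among Njord, Oskar, Trygve, Dagny.
Njord is living and takes 1/48.
Oskar is living and takes 1/48.
Trygve is living and takes 1/48.
Dagny predeceased; the 1/48 allotted to Dagny's branch passes to Dagny's issue by representation.
Ragna is the sole taker at this level and receives the full 1/48.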